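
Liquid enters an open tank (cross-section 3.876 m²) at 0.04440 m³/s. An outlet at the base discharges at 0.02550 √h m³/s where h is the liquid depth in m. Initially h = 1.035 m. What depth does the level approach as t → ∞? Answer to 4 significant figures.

3.032 m

A dh/dt = Q_in − 0.02550 √h. Steady state requires inflow = outflow:
Q_in = 0.02550 √h_ss ⇒ √h_ss = 0.04440/0.02550 = 1.74118.
h_ss = 1.74118² = 3.03170 m. (Since h₀ = 1.035 m < h_ss, the level will rise toward this value.)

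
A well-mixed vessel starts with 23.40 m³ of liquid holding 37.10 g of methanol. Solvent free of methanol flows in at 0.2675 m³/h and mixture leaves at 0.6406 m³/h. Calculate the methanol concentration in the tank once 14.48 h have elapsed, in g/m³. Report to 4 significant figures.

Total volume: dV/dt = Q_in − Q_out = -0.373100 m³/h, so V(t) = 23.40 − 0.373100 t and V(14.48) = 17.9975 m³.
No methanol enters, so dm/dt = −Q_out · (m/V).
dm/m = −Q_out dt/(V₀ − 0.373100 t); integrating gives ln(m/m₀) = −(Q_out/(Q_in−Q_out)) ln(V/V₀).
m = m₀ (V₀/V)^(Q_out/(Q_in−Q_out)) = 37.10 × (23.40/17.9975)^(-1.71697) = 23.6393 g.
C = m/V = 23.6393/17.9975 = 1.31347 g/m³.

1.313 g/m³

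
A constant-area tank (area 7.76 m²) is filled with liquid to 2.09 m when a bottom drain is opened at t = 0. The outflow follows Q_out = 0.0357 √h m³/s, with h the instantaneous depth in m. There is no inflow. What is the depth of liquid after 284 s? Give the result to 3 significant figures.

0.628 m

With no inflow, A dh/dt = −0.0357 √h.
∫ h^(−1/2) dh = −(0.0357/A) ∫ dt, giving 2√h = 2√h₀ − (0.0357/A) t.
√h = √2.09 − 0.0357·284/(2·7.76) = 1.4457 − 0.65327 = 0.79241.
h = 0.79241² = 0.62791 m.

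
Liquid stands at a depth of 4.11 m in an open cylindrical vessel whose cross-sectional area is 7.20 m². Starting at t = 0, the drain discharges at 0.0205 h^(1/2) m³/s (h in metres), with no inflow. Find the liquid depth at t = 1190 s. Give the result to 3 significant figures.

A dh/dt = −Q_out = −0.0205 √h.
This is separable: 2 d(√h)/dt = −0.0205/A, so √h = √h₀ − (0.0205/(2A)) t.
√h = √4.11 − 0.0205·1190/(2·7.20) = 2.0273 − 1.6941 = 0.33322.
h = 0.33322² = 0.11103 m.

0.111 m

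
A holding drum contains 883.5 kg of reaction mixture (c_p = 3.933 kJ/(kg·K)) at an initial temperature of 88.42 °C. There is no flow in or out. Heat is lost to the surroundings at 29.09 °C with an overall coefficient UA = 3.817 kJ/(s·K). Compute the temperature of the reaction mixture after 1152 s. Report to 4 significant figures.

45.83 °C

Energy balance: M c_p dT/dt = −UA(T − T_amb).
dT/dt = (T_ss − T)/τ with T_ss = T_amb = 29.0900 °C, τ = M c_p/UA = 883.5·3.933/3.817 = 910.350 s.
This is linear first-order; T(t) = T_ss + (T₀ − T_ss) e^(−t/τ).
T(1152) = 29.0900 + (59.3300)·0.282113 = 45.8278 °C.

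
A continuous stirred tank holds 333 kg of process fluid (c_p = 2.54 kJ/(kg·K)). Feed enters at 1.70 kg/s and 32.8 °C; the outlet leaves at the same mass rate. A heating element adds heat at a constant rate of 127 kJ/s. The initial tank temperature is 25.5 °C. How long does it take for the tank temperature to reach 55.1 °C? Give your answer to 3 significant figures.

322 s

M c_p dT/dt = ṁ c_p (T_in − T) + Q̇.
τ = M/ṁ = 195.88 s; T_ss = T_in + Q̇/(ṁ c_p) = 62.212 °C.
T(t) = T_ss + (T₀ − T_ss) e^(−t/τ). Set T = 55.1:
e^(−t/τ) = (55.1 − 62.212)/(25.5 − 62.212) = 0.19372
t = −195.88 · ln(0.19372) = 321.51 s.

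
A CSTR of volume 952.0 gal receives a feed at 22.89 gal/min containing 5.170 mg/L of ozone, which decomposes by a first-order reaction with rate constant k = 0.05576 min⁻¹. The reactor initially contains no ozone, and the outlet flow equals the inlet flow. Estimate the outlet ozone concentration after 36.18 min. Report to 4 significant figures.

1.471 mg/L

Accumulation = in − out − consumed: V dC/dt = Q C_in − Q C − k V C.
This is linear with rate a = Q/V + k = 0.0798041 min⁻¹.
C_ss = Q C_in/(Q + kV) = 1.55767 mg/L; C(t) = C_ss + (C₀ − C_ss) e^(−a t).
C(36.18) = 1.55767 + (-1.55767)·e^(−0.0798041·36.18) = 1.55767 + (-1.55767)·0.0557257 = 1.47086 mg/L.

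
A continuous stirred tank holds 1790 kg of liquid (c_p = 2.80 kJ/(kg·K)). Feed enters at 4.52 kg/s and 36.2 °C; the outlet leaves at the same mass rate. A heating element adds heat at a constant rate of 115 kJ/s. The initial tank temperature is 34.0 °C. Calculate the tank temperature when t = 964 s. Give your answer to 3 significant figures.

M c_p dT/dt = ṁ c_p (T_in − T) + Q̇.
Rearrange: dT/dt = (T_ss − T)/τ with τ = M/ṁ = 396.02 s and T_ss = T_in + Q̇/(ṁ c_p) = 45.287 °C.
Solution: T(t) = T_ss + (T₀ − T_ss) e^(−t/τ).
T(964) = 45.287 + (-11.287)·e^(−964/396.02) = 45.287 + (-11.287)·0.087665 = 44.297 °C.

44.3 °C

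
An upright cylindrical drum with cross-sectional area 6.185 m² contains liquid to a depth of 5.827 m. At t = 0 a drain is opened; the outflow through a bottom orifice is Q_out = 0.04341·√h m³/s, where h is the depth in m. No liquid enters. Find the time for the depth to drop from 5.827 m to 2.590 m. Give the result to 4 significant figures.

With no inflow, A dh/dt = −0.04341 √h.
This is separable: 2 d(√h)/dt = −0.04341/A, so √h = √h₀ − (0.04341/(2A)) t.
t = 2A(√h₀ − √h)/0.04341 = 2·6.185·(√5.827 − √2.590)/0.04341
  = 12.3700 × (2.41392 − 1.60935) / 0.04341 = 229.268 s.

229.3 s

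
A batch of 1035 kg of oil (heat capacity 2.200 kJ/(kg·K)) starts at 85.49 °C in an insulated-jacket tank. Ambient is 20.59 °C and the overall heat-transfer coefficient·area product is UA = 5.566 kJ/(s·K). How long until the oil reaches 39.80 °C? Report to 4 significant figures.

498.0 s

Unsteady energy balance on the tank contents: M c_p dT/dt = −UA(T − T_amb).
τ = M c_p/UA = 409.091 s; T_ss = T_amb = 20.5900 °C.
T(t) = T_ss + (T₀ − T_ss)e^(−t/τ); set T = 39.80:
t = −τ ln[(T − T_ss)/(T₀ − T_ss)] = −409.091 · ln(0.295994) = 498.034 s.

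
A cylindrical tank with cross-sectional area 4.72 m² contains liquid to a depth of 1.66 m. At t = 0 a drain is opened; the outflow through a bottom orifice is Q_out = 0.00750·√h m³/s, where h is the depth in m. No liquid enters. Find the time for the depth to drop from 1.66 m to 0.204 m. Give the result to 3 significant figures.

1050 s

A dh/dt = −Q_out = −0.00750 √h.
This is separable: 2 d(√h)/dt = −0.00750/A, so √h = √h₀ − (0.00750/(2A)) t.
t = 2A(√h₀ − √h)/0.00750 = 2·4.72·(√1.66 − √0.204)/0.00750
  = 9.4400 × (1.2884 − 0.45166) / 0.00750 = 1053.2 s.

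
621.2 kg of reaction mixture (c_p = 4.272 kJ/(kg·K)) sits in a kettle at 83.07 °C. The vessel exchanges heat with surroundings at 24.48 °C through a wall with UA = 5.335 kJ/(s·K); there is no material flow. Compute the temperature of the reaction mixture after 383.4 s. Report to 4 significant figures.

51.59 °C

M c_p dT/dt = −UA(T − T_amb).
dT/dt = (T_ss − T)/τ with T_ss = T_amb = 24.4800 °C, τ = M c_p/UA = 621.2·4.272/5.335 = 497.426 s.
Integrating: T(t) = T_ss + (T₀ − T_ss) e^(−t/τ).
T(383.4) = 24.4800 + (58.5900)·0.462657 = 51.5871 °C.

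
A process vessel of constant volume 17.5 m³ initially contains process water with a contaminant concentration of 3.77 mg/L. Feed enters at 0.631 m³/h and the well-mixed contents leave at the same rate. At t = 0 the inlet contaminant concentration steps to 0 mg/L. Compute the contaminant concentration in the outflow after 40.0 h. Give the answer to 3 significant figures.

Species balance on the tank: V dC/dt = Q(C_in − C).
Rewrite as dC/dt + C/τ = C_in/τ, τ = V/Q = 27.734 h.
C approaches C_in exponentially: C(t) = C_in + (C₀ − C_in) e^(−t/τ).
C(40.0) = 0 + (3.77 − 0)·e^(−40.0/27.734) = 0 + (3.7700)·0.23639 = 0.89118 mg/L.

0.891 mg/L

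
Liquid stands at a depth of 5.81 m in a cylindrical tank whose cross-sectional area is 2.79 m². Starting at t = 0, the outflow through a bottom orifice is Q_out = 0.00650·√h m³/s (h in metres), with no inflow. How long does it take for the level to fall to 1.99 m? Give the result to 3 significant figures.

858 s

A dh/dt = −Q_out = −0.00650 √h.
Separate and integrate: 2(√h − √h₀) = −(0.00650/A) t.
t = 2A(√h₀ − √h)/0.00650 = 2·2.79·(√5.81 − √1.99)/0.00650
  = 5.5800 × (2.4104 − 1.4107) / 0.00650 = 858.22 s.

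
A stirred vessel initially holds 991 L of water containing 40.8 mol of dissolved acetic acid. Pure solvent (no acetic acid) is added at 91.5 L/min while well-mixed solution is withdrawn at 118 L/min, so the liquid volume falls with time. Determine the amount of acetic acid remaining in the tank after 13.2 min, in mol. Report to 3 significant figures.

Let m(t) be the amount of acetic acid. Volume: V(t) = V₀ + (Q_in − Q_out) t = 991 − 26.500 t; V(13.2) = 641.20 L.
No acetic acid enters, so dm/dt = −Q_out · (m/V).
dm/m = −Q_out dt/(V₀ − 26.500 t); integrating gives ln(m/m₀) = −(Q_out/(Q_in−Q_out)) ln(V/V₀).
m = m₀ (V₀/V)^(Q_out/(Q_in−Q_out)) = 40.8 × (991/641.20)^(-4.4528) = 5.8711 mol.

5.87 mol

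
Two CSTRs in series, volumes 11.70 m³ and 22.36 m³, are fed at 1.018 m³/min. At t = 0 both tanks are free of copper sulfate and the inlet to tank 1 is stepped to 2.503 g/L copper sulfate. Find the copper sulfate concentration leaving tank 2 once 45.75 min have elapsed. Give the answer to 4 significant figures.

1.900 g/L

Species balance on tank i: dCᵢ/dt = (Cᵢ₋₁ − Cᵢ)/τᵢ with τᵢ = Vᵢ/Q.
τ₁ = 11.70/1.018 = 11.4931 min; τ₂ = 22.36/1.018 = 21.9646 min.
Tank 1: C₁ = C_in(1 − e^(−t/τ₁)). Tank 2 (τ₁ ≠ τ₂): C₂ = C_in[1 − (τ₁ e^(−t/τ₁) − τ₂ e^(−t/τ₂))/(τ₁ − τ₂)].
At t = 45.75: e^(−t/τ₁) = 0.0186737, e^(−t/τ₂) = 0.124569.
C₂ = 2.503·[1 − (11.4931·0.0186737 − 21.9646·0.124569)/(-10.4715)] = 2.503·0.759204 = 1.90029 g/L.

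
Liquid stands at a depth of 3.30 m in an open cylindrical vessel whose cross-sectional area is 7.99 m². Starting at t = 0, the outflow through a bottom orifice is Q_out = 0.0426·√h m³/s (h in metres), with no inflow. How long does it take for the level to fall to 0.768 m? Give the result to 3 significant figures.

A dh/dt = −Q_out = −0.0426 √h.
∫ h^(−1/2) dh = −(0.0426/A) ∫ dt, giving 2√h = 2√h₀ − (0.0426/A) t.
t = 2A(√h₀ − √h)/0.0426 = 2·7.99·(√3.30 − √0.768)/0.0426
  = 15.980 × (1.8166 − 0.87636) / 0.0426 = 352.70 s.

353 s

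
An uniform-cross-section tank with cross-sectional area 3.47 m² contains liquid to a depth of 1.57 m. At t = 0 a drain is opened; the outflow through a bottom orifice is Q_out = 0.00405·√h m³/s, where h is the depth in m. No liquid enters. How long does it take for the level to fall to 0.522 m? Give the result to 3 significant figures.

Mass balance (ρ constant): A dh/dt = −0.00405 √h.
This is separable: 2 d(√h)/dt = −0.00405/A, so √h = √h₀ − (0.00405/(2A)) t.
t = 2A(√h₀ − √h)/0.00405 = 2·3.47·(√1.57 − √0.522)/0.00405
  = 6.9400 × (1.2530 − 0.72250) / 0.00405 = 909.06 s.

909 s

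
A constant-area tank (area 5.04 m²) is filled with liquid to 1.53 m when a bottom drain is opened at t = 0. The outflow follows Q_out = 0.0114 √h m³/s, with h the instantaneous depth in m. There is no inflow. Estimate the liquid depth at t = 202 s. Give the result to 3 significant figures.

A dh/dt = −Q_out = −0.0114 √h.
This is separable: 2 d(√h)/dt = −0.0114/A, so √h = √h₀ − (0.0114/(2A)) t.
√h = √1.53 − 0.0114·202/(2·5.04) = 1.2369 − 0.22845 = 1.0085.
h = 1.0085² = 1.0170 m.

1.02 m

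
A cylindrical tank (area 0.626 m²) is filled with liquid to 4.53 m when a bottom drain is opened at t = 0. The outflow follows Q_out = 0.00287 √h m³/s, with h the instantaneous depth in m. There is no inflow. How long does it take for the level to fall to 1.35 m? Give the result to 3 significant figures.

With no inflow, A dh/dt = −0.00287 √h.
This is separable: 2 d(√h)/dt = −0.00287/A, so √h = √h₀ − (0.00287/(2A)) t.
t = 2A(√h₀ − √h)/0.00287 = 2·0.626·(√4.53 − √1.35)/0.00287
  = 1.2520 × (2.1284 − 1.1619) / 0.00287 = 421.62 s.

422 s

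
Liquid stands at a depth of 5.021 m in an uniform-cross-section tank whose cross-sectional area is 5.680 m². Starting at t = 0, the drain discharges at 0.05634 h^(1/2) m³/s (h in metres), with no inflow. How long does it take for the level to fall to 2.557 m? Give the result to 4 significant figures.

129.4 s

Unsteady balance on liquid volume: A dh/dt = −0.05634 √h.
Separate and integrate: 2(√h − √h₀) = −(0.05634/A) t.
t = 2A(√h₀ − √h)/0.05634 = 2·5.680·(√5.021 − √2.557)/0.05634
  = 11.3600 × (2.24076 − 1.59906) / 0.05634 = 129.387 s.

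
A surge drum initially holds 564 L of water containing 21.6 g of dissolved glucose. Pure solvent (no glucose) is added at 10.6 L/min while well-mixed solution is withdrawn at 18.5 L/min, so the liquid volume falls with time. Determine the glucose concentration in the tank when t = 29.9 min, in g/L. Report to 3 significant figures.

0.0185 g/L

Let m(t) be the amount of glucose. Volume: V(t) = V₀ + (Q_in − Q_out) t = 564 − 7.9000 t; V(29.9) = 327.79 L.
Solute balance: dm/dt = 0 − Q_out C = −Q_out m/V(t).
dm/m = −Q_out dt/(V₀ − 7.9000 t); integrating gives ln(m/m₀) = −(Q_out/(Q_in−Q_out)) ln(V/V₀).
m = m₀ (V₀/V)^(Q_out/(Q_in−Q_out)) = 21.6 × (564/327.79)^(-2.3418) = 6.0609 g.
C = m/V = 6.0609/327.79 = 0.018490 g/L.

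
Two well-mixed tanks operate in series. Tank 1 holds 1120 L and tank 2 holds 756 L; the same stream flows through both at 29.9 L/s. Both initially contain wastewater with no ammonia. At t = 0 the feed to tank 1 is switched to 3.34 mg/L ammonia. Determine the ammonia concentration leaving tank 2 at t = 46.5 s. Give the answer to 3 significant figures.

1.47 mg/L

Time constants: τᵢ = Vᵢ/Q for each well-mixed tank.
τ₁ = 1120/29.9 = 37.458 s; τ₂ = 756/29.9 = 25.284 s.
Solving the cascade with C₁(0)=C₂(0)=0 gives C₂(t) = C_in[1 − (τ₁ e^(−t/τ₁) − τ₂ e^(−t/τ₂))/(τ₁ − τ₂)].
At t = 46.5: e^(−t/τ₁) = 0.28898, e^(−t/τ₂) = 0.15896.
C₂ = 3.34·[1 − (37.458·0.28898 − 25.284·0.15896)/(12.174)] = 3.34·0.44097 = 1.4728 mg/L.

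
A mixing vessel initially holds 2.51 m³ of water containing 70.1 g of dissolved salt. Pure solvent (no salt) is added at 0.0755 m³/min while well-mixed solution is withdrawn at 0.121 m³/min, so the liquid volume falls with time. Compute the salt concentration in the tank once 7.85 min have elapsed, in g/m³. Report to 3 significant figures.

21.6 g/m³

Let m(t) be the amount of salt. Volume: V(t) = V₀ + (Q_in − Q_out) t = 2.51 − 0.045500 t; V(7.85) = 2.1528 m³.
Solute balance: dm/dt = 0 − Q_out C = −Q_out m/V(t).
Separate: dm/m = −Q_out dt/V(t) ⇒ ln(m/m₀) = −(Q_out/(Q_in−Q_out)) ln(V/V₀).
m = m₀ (V₀/V)^(Q_out/(Q_in−Q_out)) = 70.1 × (2.51/2.1528)^(-2.6593) = 46.605 g.
C = m/V = 46.605/2.1528 = 21.648 g/m³.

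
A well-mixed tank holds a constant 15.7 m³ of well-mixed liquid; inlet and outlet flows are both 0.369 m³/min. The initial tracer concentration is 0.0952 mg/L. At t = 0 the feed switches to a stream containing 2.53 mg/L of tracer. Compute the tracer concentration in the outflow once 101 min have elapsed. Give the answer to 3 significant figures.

Accumulation = in − out for the solute gives V dC/dt = Q(C_in − C).
So dC/dt = (C_in − C)/τ with τ = V/Q = 15.7/0.369 = 42.547 min.
C approaches C_in exponentially: C(t) = C_in + (C₀ − C_in) e^(−t/τ).
C(101) = 2.53 + (0.0952 − 2.53)·e^(−101/42.547) = 2.53 + (-2.4348)·0.093124 = 2.3033 mg/L.

2.30 mg/L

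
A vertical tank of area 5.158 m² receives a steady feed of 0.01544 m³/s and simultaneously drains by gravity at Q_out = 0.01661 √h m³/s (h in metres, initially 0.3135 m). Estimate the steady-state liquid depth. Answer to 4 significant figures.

0.8641 m

Volume balance on the tank: A dh/dt = Q_in − 0.01661 √h. At steady state dh/dt = 0:
Q_in = 0.01661 √h_ss ⇒ √h_ss = 0.01544/0.01661 = 0.929561.
h_ss = 0.929561² = 0.864083 m. (Since h₀ = 0.3135 m < h_ss, the level will rise toward this value.)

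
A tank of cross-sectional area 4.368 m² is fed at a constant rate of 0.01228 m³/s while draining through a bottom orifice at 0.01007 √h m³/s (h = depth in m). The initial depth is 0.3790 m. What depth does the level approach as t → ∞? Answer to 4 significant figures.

1.487 m

A dh/dt = Q_in − 0.01007 √h. Steady state requires inflow = outflow:
Q_in = 0.01007 √h_ss ⇒ √h_ss = 0.01228/0.01007 = 1.21946.
h_ss = 1.21946² = 1.48709 m. (Since h₀ = 0.3790 m < h_ss, the level will rise toward this value.)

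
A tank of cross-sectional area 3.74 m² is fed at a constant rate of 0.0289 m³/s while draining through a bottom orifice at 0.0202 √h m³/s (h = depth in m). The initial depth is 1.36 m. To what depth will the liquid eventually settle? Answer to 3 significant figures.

A dh/dt = Q_in − 0.0202 √h. Steady state requires inflow = outflow:
Q_in = 0.0202 √h_ss ⇒ √h_ss = 0.0289/0.0202 = 1.4307.
h_ss = 1.4307² = 2.0469 m. (Since h₀ = 1.36 m < h_ss, the level will rise toward this value.)

2.05 m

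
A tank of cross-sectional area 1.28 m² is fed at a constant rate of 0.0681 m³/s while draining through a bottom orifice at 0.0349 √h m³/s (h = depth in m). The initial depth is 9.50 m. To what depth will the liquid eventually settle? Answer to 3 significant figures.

3.81 m

Level balance: A dh/dt = 0.0681 − 0.0349 √h. Setting dh/dt = 0:
Q_in = 0.0349 √h_ss ⇒ √h_ss = 0.0681/0.0349 = 1.9513.
h_ss = 1.9513² = 3.8075 m. (Since h₀ = 9.50 m > h_ss, the level will fall toward this value.)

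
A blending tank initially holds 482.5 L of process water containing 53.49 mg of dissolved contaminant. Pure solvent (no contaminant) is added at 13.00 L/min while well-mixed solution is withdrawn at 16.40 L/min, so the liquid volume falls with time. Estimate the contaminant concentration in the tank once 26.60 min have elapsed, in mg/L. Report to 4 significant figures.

0.05013 mg/L

Total volume: dV/dt = Q_in − Q_out = -3.40000 L/min, so V(t) = 482.5 − 3.40000 t and V(26.60) = 392.060 L.
No contaminant enters, so dm/dt = −Q_out · (m/V).
Separate: dm/m = −Q_out dt/V(t) ⇒ ln(m/m₀) = −(Q_out/(Q_in−Q_out)) ln(V/V₀).
m = m₀ (V₀/V)^(Q_out/(Q_in−Q_out)) = 53.49 × (482.5/392.060)^(-4.82353) = 19.6543 mg.
C = m/V = 19.6543/392.060 = 0.0501307 mg/L.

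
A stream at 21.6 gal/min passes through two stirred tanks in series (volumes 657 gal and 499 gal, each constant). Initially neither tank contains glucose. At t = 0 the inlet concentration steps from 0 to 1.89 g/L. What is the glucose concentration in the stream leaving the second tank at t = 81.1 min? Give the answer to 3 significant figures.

1.52 g/L

Species balance on tank i: dCᵢ/dt = (Cᵢ₋₁ − Cᵢ)/τᵢ with τᵢ = Vᵢ/Q.
τ₁ = 657/21.6 = 30.417 min; τ₂ = 499/21.6 = 23.102 min.
Solving the cascade with C₁(0)=C₂(0)=0 gives C₂(t) = C_in[1 − (τ₁ e^(−t/τ₁) − τ₂ e^(−t/τ₂))/(τ₁ − τ₂)].
At t = 81.1: e^(−t/τ₁) = 0.069509, e^(−t/τ₂) = 0.029881.
C₂ = 1.89·[1 − (30.417·0.069509 − 23.102·0.029881)/(7.3148)] = 1.89·0.80534 = 1.5221 g/L.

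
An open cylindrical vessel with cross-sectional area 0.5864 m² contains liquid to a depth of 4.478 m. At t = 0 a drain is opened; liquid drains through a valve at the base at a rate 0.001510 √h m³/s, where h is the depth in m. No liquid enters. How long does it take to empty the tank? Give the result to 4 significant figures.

1644 s

Mass balance (ρ constant): A dh/dt = −0.001510 √h.
Separate and integrate: 2(√h − √h₀) = −(0.001510/A) t.
Tank is empty when √h = 0: t_empty = 2A√h₀/0.001510.
t_empty = 2·0.5864·√4.478/0.001510 = 1.17280·2.11613/0.001510 = 1643.57 s.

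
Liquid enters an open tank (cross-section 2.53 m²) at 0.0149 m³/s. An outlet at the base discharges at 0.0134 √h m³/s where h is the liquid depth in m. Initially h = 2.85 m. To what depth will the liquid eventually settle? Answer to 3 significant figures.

Accumulation of liquid (constant cross-section A): A dh/dt = Q_in − 0.0134 √h. At steady state dh/dt = 0:
Q_in = 0.0134 √h_ss ⇒ √h_ss = 0.0149/0.0134 = 1.1119.
h_ss = 1.1119² = 1.2364 m. (Since h₀ = 2.85 m > h_ss, the level will fall toward this value.)

1.24 m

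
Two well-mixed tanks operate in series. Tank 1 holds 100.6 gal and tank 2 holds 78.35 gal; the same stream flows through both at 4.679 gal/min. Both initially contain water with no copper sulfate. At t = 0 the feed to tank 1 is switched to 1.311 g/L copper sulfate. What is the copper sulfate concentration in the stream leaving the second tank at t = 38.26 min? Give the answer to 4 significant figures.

Species balance on tank i: dCᵢ/dt = (Cᵢ₋₁ − Cᵢ)/τᵢ with τᵢ = Vᵢ/Q.
τ₁ = 100.6/4.679 = 21.5003 min; τ₂ = 78.35/4.679 = 16.7450 min.
Solving the cascade with C₁(0)=C₂(0)=0 gives C₂(t) = C_in[1 − (τ₁ e^(−t/τ₁) − τ₂ e^(−t/τ₂))/(τ₁ − τ₂)].
At t = 38.26: e^(−t/τ₁) = 0.168721, e^(−t/τ₂) = 0.101789.
C₂ = 1.311·[1 − (21.5003·0.168721 − 16.7450·0.101789)/(4.75529)] = 1.311·0.595586 = 0.780814 g/L.

0.7808 g/L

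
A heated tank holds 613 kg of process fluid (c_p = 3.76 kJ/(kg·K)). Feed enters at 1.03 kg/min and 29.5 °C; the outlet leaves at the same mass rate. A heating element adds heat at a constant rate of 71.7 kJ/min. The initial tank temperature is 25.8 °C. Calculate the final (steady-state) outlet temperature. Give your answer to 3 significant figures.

First-law balance (no shaft work): M c_p dT/dt = ṁ c_p (T_in − T) + 71.7.
At steady state dT/dt = 0 ⇒ T_ss = T_in + Q̇/(ṁ c_p) = 29.5 + 71.7/(1.03·3.76) = 48.014 °C.

48.0 °C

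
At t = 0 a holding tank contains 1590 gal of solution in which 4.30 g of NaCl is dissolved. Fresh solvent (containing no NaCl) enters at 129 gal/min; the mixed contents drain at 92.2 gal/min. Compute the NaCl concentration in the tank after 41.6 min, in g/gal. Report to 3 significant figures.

Total volume: dV/dt = Q_in − Q_out = 36.800 gal/min, so V(t) = 1590 + 36.800 t and V(41.6) = 3120.9 gal.
No NaCl enters, so dm/dt = −Q_out · (m/V).
dm/m = −Q_out dt/(V₀ + 36.800 t); integrating gives ln(m/m₀) = −(Q_out/(Q_in−Q_out)) ln(V/V₀).
m = m₀ (V₀/V)^(Q_out/(Q_in−Q_out)) = 4.30 × (1590/3120.9)^(2.5054) = 0.79374 g.
C = m/V = 0.79374/3120.9 = 0.00025433 g/gal.

0.000254 g/gal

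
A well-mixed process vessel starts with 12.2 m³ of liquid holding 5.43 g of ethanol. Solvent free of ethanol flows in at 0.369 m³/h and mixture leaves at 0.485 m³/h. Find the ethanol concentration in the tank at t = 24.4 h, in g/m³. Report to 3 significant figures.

0.192 g/m³

Total volume: dV/dt = Q_in − Q_out = -0.11600 m³/h, so V(t) = 12.2 − 0.11600 t and V(24.4) = 9.3696 m³.
Species balance (pure solvent in): dm/dt = −Q_out · m/V(t).
dm/m = −Q_out dt/(V₀ − 0.11600 t); integrating gives ln(m/m₀) = −(Q_out/(Q_in−Q_out)) ln(V/V₀).
m = m₀ (V₀/V)^(Q_out/(Q_in−Q_out)) = 5.43 × (12.2/9.3696)^(-4.1810) = 1.8009 g.
C = m/V = 1.8009/9.3696 = 0.19221 g/m³.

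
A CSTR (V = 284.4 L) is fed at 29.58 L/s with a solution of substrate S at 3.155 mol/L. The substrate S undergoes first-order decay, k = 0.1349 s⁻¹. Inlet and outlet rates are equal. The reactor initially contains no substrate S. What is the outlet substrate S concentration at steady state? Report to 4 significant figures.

1.374 mol/L

V dC/dt = Q(C_in − C) − k V C.
At steady state: 0 = Q C_in − (Q + kV) C_ss, so C_ss = Q C_in/(Q + kV).
C_ss = 29.58·3.155/(29.58 + 0.1349·284.4) = 93.3249/67.9456 = 1.37352 mol/L.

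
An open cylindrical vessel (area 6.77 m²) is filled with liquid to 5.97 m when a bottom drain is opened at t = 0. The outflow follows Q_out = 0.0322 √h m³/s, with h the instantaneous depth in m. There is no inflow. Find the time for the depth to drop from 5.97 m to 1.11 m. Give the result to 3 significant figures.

584 s

Accumulation of liquid (constant cross-section A): A dh/dt = −0.0322 √h.
∫ h^(−1/2) dh = −(0.0322/A) ∫ dt, giving 2√h = 2√h₀ − (0.0322/A) t.
t = 2A(√h₀ − √h)/0.0322 = 2·6.77·(√5.97 − √1.11)/0.0322
  = 13.540 × (2.4434 − 1.0536) / 0.0322 = 584.40 s.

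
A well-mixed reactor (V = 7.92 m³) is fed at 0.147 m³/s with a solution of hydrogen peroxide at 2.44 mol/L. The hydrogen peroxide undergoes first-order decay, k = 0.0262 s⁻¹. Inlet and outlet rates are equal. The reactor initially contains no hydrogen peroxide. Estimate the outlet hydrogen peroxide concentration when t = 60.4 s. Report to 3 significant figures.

Accumulation = in − out − consumed: V dC/dt = Q C_in − Q C − k V C.
dC/dt = (Q/V) C_in − (Q/V + k) C; effective rate a = Q/V + k = 0.018561 + 0.0262 = 0.044761 s⁻¹.
C_ss = Q C_in/(Q + kV) = 1.0118 mol/L; C(t) = C_ss + (C₀ − C_ss) e^(−a t).
C(60.4) = 1.0118 + (-1.0118)·e^(−0.044761·60.4) = 1.0118 + (-1.0118)·0.066968 = 0.94402 mol/L.

0.944 mol/L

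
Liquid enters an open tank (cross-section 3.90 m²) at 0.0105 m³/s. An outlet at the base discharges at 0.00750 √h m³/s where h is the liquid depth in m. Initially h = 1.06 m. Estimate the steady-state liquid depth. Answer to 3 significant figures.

1.96 m

A dh/dt = Q_in − 0.00750 √h. Steady state requires inflow = outflow:
Q_in = 0.00750 √h_ss ⇒ √h_ss = 0.0105/0.00750 = 1.4000.
h_ss = 1.4000² = 1.9600 m. (Since h₀ = 1.06 m < h_ss, the level will rise toward this value.)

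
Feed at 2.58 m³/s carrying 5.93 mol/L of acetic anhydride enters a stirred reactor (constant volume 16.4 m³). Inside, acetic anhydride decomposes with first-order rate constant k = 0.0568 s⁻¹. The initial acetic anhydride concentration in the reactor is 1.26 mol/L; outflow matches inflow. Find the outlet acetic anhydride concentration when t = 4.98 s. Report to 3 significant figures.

V dC/dt = Q(C_in − C) − k V C.
This is linear with rate a = Q/V + k = 0.21412 s⁻¹.
C_ss = Q C_in/(Q + kV) = 4.3569 mol/L; C(t) = C_ss + (C₀ − C_ss) e^(−a t).
C(4.98) = 4.3569 + (-3.0969)·e^(−0.21412·4.98) = 4.3569 + (-3.0969)·0.34428 = 3.2907 mol/L.

3.29 mol/L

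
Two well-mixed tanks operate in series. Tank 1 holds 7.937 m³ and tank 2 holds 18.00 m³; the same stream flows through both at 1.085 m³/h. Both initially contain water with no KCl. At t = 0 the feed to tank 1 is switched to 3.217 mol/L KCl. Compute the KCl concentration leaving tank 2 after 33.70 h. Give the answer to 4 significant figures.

2.488 mol/L

Time constants: τᵢ = Vᵢ/Q for each well-mixed tank.
τ₁ = 7.937/1.085 = 7.31521 h; τ₂ = 18.00/1.085 = 16.5899 h.
Solving the cascade with C₁(0)=C₂(0)=0 gives C₂(t) = C_in[1 − (τ₁ e^(−t/τ₁) − τ₂ e^(−t/τ₂))/(τ₁ − τ₂)].
At t = 33.70: e^(−t/τ₁) = 0.00998330, e^(−t/τ₂) = 0.131157.
C₂ = 3.217·[1 − (7.31521·0.00998330 − 16.5899·0.131157)/(-9.27465)] = 3.217·0.773270 = 2.48761 mol/L.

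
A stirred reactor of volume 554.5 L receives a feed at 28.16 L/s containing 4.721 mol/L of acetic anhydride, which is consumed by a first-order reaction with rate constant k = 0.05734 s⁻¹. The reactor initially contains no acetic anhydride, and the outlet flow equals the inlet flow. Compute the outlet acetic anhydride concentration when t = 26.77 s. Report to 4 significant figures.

V dC/dt = Q(C_in − C) − k V C.
This is linear with rate a = Q/V + k = 0.108124 s⁻¹.
C_ss = Q C_in/(Q + kV) = 2.21738 mol/L; C(t) = C_ss + (C₀ − C_ss) e^(−a t).
C(26.77) = 2.21738 + (-2.21738)·e^(−0.108124·26.77) = 2.21738 + (-2.21738)·0.0553271 = 2.09470 mol/L.

2.095 mol/L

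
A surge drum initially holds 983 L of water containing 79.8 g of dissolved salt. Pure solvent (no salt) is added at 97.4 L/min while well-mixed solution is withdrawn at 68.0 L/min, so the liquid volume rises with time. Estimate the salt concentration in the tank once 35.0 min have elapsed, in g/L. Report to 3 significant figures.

0.00757 g/L

Let m(t) be the amount of salt. Volume: V(t) = V₀ + (Q_in − Q_out) t = 983 + 29.400 t; V(35.0) = 2012.0 L.
No salt enters, so dm/dt = −Q_out · (m/V).
Separate: dm/m = −Q_out dt/V(t) ⇒ ln(m/m₀) = −(Q_out/(Q_in−Q_out)) ln(V/V₀).
m = m₀ (V₀/V)^(Q_out/(Q_in−Q_out)) = 79.8 × (983/2012.0)^(2.3129) = 15.223 g.
C = m/V = 15.223/2012.0 = 0.0075663 g/L.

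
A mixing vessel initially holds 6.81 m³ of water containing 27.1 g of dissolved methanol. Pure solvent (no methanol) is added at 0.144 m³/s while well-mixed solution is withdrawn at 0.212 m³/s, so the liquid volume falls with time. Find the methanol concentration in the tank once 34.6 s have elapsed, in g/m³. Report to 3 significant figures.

Total volume: dV/dt = Q_in − Q_out = -0.068000 m³/s, so V(t) = 6.81 − 0.068000 t and V(34.6) = 4.4572 m³.
No methanol enters, so dm/dt = −Q_out · (m/V).
dm/m = −Q_out dt/(V₀ − 0.068000 t); integrating gives ln(m/m₀) = −(Q_out/(Q_in−Q_out)) ln(V/V₀).
m = m₀ (V₀/V)^(Q_out/(Q_in−Q_out)) = 27.1 × (6.81/4.4572)^(-3.1176) = 7.2287 g.
C = m/V = 7.2287/4.4572 = 1.6218 g/m³.

1.62 g/m³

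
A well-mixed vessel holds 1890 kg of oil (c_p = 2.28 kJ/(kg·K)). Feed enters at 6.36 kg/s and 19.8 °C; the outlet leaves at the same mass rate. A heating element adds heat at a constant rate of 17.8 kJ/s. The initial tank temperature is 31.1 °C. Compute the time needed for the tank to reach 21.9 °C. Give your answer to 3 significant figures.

Heat balance on the well-mixed liquid: M c_p dT/dt = ṁ c_p (T_in − T) + 17.8.
τ = M/ṁ = 297.17 s; T_ss = T_in + Q̇/(ṁ c_p) = 21.028 °C.
T(t) = T_ss + (T₀ − T_ss) e^(−t/τ). Set T = 21.9:
e^(−t/τ) = (21.9 − 21.028)/(31.1 − 21.028) = 0.086620
t = −297.17 · ln(0.086620) = 726.94 s.

727 s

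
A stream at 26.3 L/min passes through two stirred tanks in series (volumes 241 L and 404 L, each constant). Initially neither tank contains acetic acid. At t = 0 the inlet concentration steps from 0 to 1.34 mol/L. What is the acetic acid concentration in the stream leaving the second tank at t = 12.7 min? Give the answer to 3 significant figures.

0.383 mol/L

Time constants: τᵢ = Vᵢ/Q for each well-mixed tank.
τ₁ = 241/26.3 = 9.1635 min; τ₂ = 404/26.3 = 15.361 min.
Tank 1: C₁ = C_in(1 − e^(−t/τ₁)). Tank 2 (τ₁ ≠ τ₂): C₂ = C_in[1 − (τ₁ e^(−t/τ₁) − τ₂ e^(−t/τ₂))/(τ₁ − τ₂)].
At t = 12.7: e^(−t/τ₁) = 0.25009, e^(−t/τ₂) = 0.43747.
C₂ = 1.34·[1 − (9.1635·0.25009 − 15.361·0.43747)/(-6.1977)] = 1.34·0.28549 = 0.38256 mol/L.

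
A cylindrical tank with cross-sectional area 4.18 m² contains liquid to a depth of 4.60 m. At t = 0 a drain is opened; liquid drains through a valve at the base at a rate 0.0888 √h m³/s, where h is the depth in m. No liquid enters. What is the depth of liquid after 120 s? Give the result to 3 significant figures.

0.757 m

With no inflow, A dh/dt = −0.0888 √h.
∫ h^(−1/2) dh = −(0.0888/A) ∫ dt, giving 2√h = 2√h₀ − (0.0888/A) t.
√h = √4.60 − 0.0888·120/(2·4.18) = 2.1448 − 1.2746 = 0.87012.
h = 0.87012² = 0.75711 m.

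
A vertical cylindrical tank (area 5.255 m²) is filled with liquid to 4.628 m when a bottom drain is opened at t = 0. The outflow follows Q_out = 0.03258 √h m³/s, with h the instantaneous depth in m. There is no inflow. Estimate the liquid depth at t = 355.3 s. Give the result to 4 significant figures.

1.102 m

A dh/dt = −Q_out = −0.03258 √h.
This is separable: 2 d(√h)/dt = −0.03258/A, so √h = √h₀ − (0.03258/(2A)) t.
√h = √4.628 − 0.03258·355.3/(2·5.255) = 2.15128 − 1.10140 = 1.04988.
h = 1.04988² = 1.10225 m.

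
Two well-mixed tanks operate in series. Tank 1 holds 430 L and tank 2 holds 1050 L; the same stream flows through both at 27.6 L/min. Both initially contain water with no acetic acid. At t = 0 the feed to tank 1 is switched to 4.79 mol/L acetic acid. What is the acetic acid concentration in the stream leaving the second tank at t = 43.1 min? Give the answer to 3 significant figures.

Species balance on tank i: dCᵢ/dt = (Cᵢ₋₁ − Cᵢ)/τᵢ with τᵢ = Vᵢ/Q.
τ₁ = 430/27.6 = 15.580 min; τ₂ = 1050/27.6 = 38.043 min.
Tank 1: C₁ = C_in(1 − e^(−t/τ₁)). Tank 2 (τ₁ ≠ τ₂): C₂ = C_in[1 − (τ₁ e^(−t/τ₁) − τ₂ e^(−t/τ₂))/(τ₁ − τ₂)].
At t = 43.1: e^(−t/τ₁) = 0.062887, e^(−t/τ₂) = 0.32209.
C₂ = 4.79·[1 − (15.580·0.062887 − 38.043·0.32209)/(-22.464)] = 4.79·0.49813 = 2.3861 mol/L.

2.39 mol/L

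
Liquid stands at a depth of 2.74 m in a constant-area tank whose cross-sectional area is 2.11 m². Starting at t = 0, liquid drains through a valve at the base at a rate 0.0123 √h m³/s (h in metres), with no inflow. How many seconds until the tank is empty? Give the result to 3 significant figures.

568 s

With no inflow, A dh/dt = −0.0123 √h.
Separate and integrate: 2(√h − √h₀) = −(0.0123/A) t.
Tank is empty when √h = 0: t_empty = 2A√h₀/0.0123.
t_empty = 2·2.11·√2.74/0.0123 = 4.2200·1.6553/0.0123 = 567.91 s.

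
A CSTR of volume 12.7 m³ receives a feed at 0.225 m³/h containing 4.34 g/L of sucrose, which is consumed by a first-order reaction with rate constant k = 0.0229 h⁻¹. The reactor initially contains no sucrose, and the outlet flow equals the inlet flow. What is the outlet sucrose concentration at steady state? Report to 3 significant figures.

1.89 g/L

Species balance: V dC/dt = Q C_in − Q C − k V C.
At steady state: 0 = Q C_in − (Q + kV) C_ss, so C_ss = Q C_in/(Q + kV).
C_ss = 0.225·4.34/(0.225 + 0.0229·12.7) = 0.97650/0.51583 = 1.8931 g/L.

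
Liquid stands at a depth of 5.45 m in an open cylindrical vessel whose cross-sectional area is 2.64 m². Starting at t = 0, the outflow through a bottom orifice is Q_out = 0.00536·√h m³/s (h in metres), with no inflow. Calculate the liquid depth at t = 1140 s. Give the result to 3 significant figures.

With no inflow, A dh/dt = −0.00536 √h.
∫ h^(−1/2) dh = −(0.00536/A) ∫ dt, giving 2√h = 2√h₀ − (0.00536/A) t.
√h = √5.45 − 0.00536·1140/(2·2.64) = 2.3345 − 1.1573 = 1.1773.
h = 1.1773² = 1.3859 m.

1.39 m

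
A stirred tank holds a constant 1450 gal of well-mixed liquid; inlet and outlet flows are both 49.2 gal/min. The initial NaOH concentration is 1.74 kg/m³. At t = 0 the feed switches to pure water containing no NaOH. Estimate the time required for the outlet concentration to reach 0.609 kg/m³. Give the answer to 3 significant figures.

30.9 min

Unsteady species balance (constant V, well mixed): V dC/dt = Q(C_in − C), so τ = V/Q = 29.472 min.
C(t) = C_in + (C₀ − C_in) e^(−t/τ). Set C = 0.609 and solve for t:
e^(−t/τ) = (C − C_in)/(C₀ − C_in) = (0.609 − 0)/(1.74 − 0) = 0.35000
t = −τ ln(…) = 29.472 × 1.0498 = 30.940 min.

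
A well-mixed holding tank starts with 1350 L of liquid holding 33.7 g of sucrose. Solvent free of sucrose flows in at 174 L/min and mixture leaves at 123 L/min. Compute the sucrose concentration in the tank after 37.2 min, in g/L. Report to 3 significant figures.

Total volume: dV/dt = Q_in − Q_out = 51.000 L/min, so V(t) = 1350 + 51.000 t and V(37.2) = 3247.2 L.
Solute balance: dm/dt = 0 − Q_out C = −Q_out m/V(t).
Separate: dm/m = −Q_out dt/V(t) ⇒ ln(m/m₀) = −(Q_out/(Q_in−Q_out)) ln(V/V₀).
m = m₀ (V₀/V)^(Q_out/(Q_in−Q_out)) = 33.7 × (1350/3247.2)^(2.4118) = 4.0581 g.
C = m/V = 4.0581/3247.2 = 0.0012497 g/L.

0.00125 g/L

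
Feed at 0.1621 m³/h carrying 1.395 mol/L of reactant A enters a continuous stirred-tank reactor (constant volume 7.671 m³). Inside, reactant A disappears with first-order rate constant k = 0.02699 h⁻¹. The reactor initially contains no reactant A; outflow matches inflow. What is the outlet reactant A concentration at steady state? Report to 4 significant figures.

Species balance: V dC/dt = Q C_in − Q C − k V C.
At steady state: 0 = Q C_in − (Q + kV) C_ss, so C_ss = Q C_in/(Q + kV).
C_ss = 0.1621·1.395/(0.1621 + 0.02699·7.671) = 0.226129/0.369140 = 0.612584 mol/L.

0.6126 mol/L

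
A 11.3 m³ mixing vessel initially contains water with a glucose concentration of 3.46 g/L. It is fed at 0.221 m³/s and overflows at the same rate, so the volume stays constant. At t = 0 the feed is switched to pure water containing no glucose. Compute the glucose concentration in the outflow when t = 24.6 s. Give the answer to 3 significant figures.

Accumulation = in − out for the solute gives V dC/dt = Q(C_in − C).
So dC/dt = (C_in − C)/τ with τ = V/Q = 11.3/0.221 = 51.131 s.
Solution: C(t) = C_in + (C₀ − C_in) e^(−t/τ).
C(24.6) = 0 + (3.46 − 0)·e^(−24.6/51.131) = 0 + (3.4600)·0.61809 = 2.1386 g/L.

2.14 g/L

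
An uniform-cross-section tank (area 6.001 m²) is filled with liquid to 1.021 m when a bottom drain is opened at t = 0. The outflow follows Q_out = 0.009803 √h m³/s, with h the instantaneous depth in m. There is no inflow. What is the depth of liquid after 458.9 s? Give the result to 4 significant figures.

0.4040 m

A dh/dt = −Q_out = −0.009803 √h.
This is separable: 2 d(√h)/dt = −0.009803/A, so √h = √h₀ − (0.009803/(2A)) t.
√h = √1.021 − 0.009803·458.9/(2·6.001) = 1.01045 − 0.374821 = 0.635625.
h = 0.635625² = 0.404019 m.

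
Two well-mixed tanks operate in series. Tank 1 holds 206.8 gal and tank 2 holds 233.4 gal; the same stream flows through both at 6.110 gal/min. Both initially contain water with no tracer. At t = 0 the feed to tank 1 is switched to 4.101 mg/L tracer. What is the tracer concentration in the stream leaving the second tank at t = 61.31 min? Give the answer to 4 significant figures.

2.082 mg/L

Each tank obeys Vᵢ dCᵢ/dt = Q(Cᵢ₋₁ − Cᵢ), so τᵢ = Vᵢ/Q.
τ₁ = 206.8/6.110 = 33.8462 min; τ₂ = 233.4/6.110 = 38.1997 min.
Tank 1: C₁ = C_in(1 − e^(−t/τ₁)). Tank 2 (τ₁ ≠ τ₂): C₂ = C_in[1 − (τ₁ e^(−t/τ₁) − τ₂ e^(−t/τ₂))/(τ₁ − τ₂)].
At t = 61.31: e^(−t/τ₁) = 0.163420, e^(−t/τ₂) = 0.200892.
C₂ = 4.101·[1 − (33.8462·0.163420 − 38.1997·0.200892)/(-4.35352)] = 4.101·0.507784 = 2.08242 mg/L.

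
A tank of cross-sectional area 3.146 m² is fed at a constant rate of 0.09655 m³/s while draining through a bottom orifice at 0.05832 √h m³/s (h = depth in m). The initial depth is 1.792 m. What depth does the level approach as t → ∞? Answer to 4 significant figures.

Volume balance on the tank: A dh/dt = Q_in − 0.05832 √h. At steady state dh/dt = 0:
Q_in = 0.05832 √h_ss ⇒ √h_ss = 0.09655/0.05832 = 1.65552.
h_ss = 1.65552² = 2.74075 m. (Since h₀ = 1.792 m < h_ss, the level will rise toward this value.)

2.741 m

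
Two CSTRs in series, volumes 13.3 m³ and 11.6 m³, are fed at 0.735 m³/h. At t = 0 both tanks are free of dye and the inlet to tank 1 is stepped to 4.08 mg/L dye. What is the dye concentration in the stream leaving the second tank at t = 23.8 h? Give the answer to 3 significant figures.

Species balance on tank i: dCᵢ/dt = (Cᵢ₋₁ − Cᵢ)/τᵢ with τᵢ = Vᵢ/Q.
τ₁ = 13.3/0.735 = 18.095 h; τ₂ = 11.6/0.735 = 15.782 h.
Tank 1: C₁ = C_in(1 − e^(−t/τ₁)). Tank 2 (τ₁ ≠ τ₂): C₂ = C_in[1 − (τ₁ e^(−t/τ₁) − τ₂ e^(−t/τ₂))/(τ₁ − τ₂)].
At t = 23.8: e^(−t/τ₁) = 0.26840, e^(−t/τ₂) = 0.22135.
C₂ = 4.08·[1 − (18.095·0.26840 − 15.782·0.22135)/(2.3129)] = 4.08·0.41051 = 1.6749 mg/L.

1.67 mg/L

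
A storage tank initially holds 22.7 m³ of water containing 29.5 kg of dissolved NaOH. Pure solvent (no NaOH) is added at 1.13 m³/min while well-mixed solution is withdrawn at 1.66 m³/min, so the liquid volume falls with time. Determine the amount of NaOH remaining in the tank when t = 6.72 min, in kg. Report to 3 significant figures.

17.3 kg

Total volume: dV/dt = Q_in − Q_out = -0.53000 m³/min, so V(t) = 22.7 − 0.53000 t and V(6.72) = 19.138 m³.
Solute balance: dm/dt = 0 − Q_out C = −Q_out m/V(t).
Separate: dm/m = −Q_out dt/V(t) ⇒ ln(m/m₀) = −(Q_out/(Q_in−Q_out)) ln(V/V₀).
m = m₀ (V₀/V)^(Q_out/(Q_in−Q_out)) = 29.5 × (22.7/19.138)^(-3.1321) = 17.285 kg.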